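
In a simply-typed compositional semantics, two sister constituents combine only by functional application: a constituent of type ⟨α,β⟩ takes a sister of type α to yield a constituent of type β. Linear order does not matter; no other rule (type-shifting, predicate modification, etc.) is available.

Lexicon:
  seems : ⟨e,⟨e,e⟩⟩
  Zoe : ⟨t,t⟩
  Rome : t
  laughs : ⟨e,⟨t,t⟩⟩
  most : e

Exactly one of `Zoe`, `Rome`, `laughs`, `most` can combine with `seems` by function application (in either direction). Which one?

Zoe : ⟨t,t⟩ — neither side's domain matches the other.
Rome : t — neither side's domain matches the other.
laughs : ⟨e,⟨t,t⟩⟩ — neither side's domain matches the other.
most — combines: seems : ⟨e,⟨e,e⟩⟩ takes most : e as argument, giving ⟨e,e⟩.

most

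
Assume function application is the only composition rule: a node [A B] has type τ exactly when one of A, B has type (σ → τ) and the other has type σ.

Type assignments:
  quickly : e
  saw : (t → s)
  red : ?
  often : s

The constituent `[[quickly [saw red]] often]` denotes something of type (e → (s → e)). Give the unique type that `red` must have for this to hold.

[[quickly [saw red]] often] must have type (e → (s → e)). The sister often has type s; that is not a function onto (e → (s → e)), so [quickly [saw red]] must be the functor, of type (s → (e → (s → e))).
[quickly [saw red]] must have type (s → (e → (s → e))). The sister quickly has type e; that is not a function onto (s → (e → (s → e))), so [saw red] must be the functor, of type (e → (s → (e → (s → e)))).
[saw red] must have type (e → (s → (e → (s → e)))). The sister saw has type (t → s); that is not a function onto (e → (s → (e → (s → e)))), so red must be the functor, of type ((t → s) → (e → (s → (e → (s → e))))).

((t → s) → (e → (s → (e → (s → e)))))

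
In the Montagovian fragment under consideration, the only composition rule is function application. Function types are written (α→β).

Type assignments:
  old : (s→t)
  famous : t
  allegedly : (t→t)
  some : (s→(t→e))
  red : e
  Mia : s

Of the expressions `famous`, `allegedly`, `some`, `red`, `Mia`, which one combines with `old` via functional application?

Mia

famous : t — old needs s; famous needs nothing (atomic); neither fits.
allegedly : (t→t) — old needs s; allegedly needs t; neither fits.
some : (s→(t→e)) — old needs s; some needs s; neither fits.
red : e — old needs s; red needs nothing (atomic); neither fits.
Mia — combines: old : (s→t) takes Mia : s as argument, giving t.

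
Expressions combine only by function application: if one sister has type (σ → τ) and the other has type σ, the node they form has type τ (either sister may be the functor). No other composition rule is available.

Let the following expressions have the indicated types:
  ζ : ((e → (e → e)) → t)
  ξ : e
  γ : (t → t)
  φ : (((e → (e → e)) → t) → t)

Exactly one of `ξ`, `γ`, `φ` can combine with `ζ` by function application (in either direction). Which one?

φ

ξ : e — ζ needs (e → (e → e)); ξ needs nothing (atomic); neither fits.
γ : (t → t) — ζ needs (e → (e → e)); γ needs t; neither fits.
φ — combines: φ : (((e → (e → e)) → t) → t) takes ζ : ((e → (e → e)) → t) as argument, giving t.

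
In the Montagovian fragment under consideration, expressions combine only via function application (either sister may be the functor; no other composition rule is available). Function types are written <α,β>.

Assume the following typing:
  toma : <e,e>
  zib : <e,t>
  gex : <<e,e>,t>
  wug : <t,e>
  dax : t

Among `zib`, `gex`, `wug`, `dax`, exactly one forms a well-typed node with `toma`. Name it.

zib : <e,t> — does not combine with toma.
gex — combines: gex : <<e,e>,t> takes toma : <e,e> as argument, giving t.
wug : <t,e> — does not combine with toma.
dax : t — does not combine with toma.

gex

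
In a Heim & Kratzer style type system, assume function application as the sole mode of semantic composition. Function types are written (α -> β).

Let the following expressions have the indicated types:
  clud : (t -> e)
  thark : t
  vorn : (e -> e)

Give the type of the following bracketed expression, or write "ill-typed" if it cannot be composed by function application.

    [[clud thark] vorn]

e

[clud thark]: functor clud : (t -> e), argument thark : t; result e.
[[clud thark] vorn]: functor vorn : (e -> e), argument [clud thark] : e; result e.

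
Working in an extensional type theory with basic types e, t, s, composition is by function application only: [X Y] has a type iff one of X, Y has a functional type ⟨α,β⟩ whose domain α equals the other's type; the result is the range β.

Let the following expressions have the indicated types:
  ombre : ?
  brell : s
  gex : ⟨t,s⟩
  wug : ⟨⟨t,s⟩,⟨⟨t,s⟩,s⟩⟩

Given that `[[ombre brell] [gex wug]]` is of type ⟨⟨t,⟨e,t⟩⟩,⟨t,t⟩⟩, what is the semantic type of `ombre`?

[[ombre brell] [gex wug]] must have type ⟨⟨t,⟨e,t⟩⟩,⟨t,t⟩⟩. The sister [gex wug] has type ⟨⟨t,s⟩,s⟩; that is not a function onto ⟨⟨t,⟨e,t⟩⟩,⟨t,t⟩⟩, so [ombre brell] must be the functor, of type ⟨⟨⟨t,s⟩,s⟩,⟨⟨t,⟨e,t⟩⟩,⟨t,t⟩⟩⟩.
[ombre brell] must have type ⟨⟨⟨t,s⟩,s⟩,⟨⟨t,⟨e,t⟩⟩,⟨t,t⟩⟩⟩. The sister brell has type s; that is not a function onto ⟨⟨⟨t,s⟩,s⟩,⟨⟨t,⟨e,t⟩⟩,⟨t,t⟩⟩⟩, so ombre must be the functor, of type ⟨s,⟨⟨⟨t,s⟩,s⟩,⟨⟨t,⟨e,t⟩⟩,⟨t,t⟩⟩⟩⟩.

⟨s,⟨⟨⟨t,s⟩,s⟩,⟨⟨t,⟨e,t⟩⟩,⟨t,t⟩⟩⟩⟩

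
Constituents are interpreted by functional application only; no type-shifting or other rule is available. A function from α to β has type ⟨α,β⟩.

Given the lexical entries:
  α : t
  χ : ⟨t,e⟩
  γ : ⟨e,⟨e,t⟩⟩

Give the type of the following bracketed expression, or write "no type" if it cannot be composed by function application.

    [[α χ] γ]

⟨e,t⟩

[α χ]: χ is ⟨t,e⟩, α is t; result e.
[[α χ] γ]: γ is ⟨e,⟨e,t⟩⟩, [α χ] is e; result ⟨e,t⟩.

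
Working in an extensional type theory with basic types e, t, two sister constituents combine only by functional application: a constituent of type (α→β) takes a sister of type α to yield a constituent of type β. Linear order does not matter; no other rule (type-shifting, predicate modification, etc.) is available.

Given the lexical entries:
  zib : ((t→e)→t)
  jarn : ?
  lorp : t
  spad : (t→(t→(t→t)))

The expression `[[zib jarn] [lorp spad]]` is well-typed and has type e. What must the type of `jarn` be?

(((t→e)→t)→((t→(t→t))→e))

[[zib jarn] [lorp spad]] is required to be e. [lorp spad] : (t→(t→t)) cannot yield e as functor, so [zib jarn] : ((t→(t→t))→e).
[zib jarn] is required to be ((t→(t→t))→e). zib : ((t→e)→t) cannot yield ((t→(t→t))→e) as functor, so jarn : (((t→e)→t)→((t→(t→t))→e)).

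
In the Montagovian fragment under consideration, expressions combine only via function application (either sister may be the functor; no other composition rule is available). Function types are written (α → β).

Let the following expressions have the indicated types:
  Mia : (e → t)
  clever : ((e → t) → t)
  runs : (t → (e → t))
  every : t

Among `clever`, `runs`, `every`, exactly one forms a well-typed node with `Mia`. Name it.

clever

clever — combines: clever : ((e → t) → t) takes Mia : (e → t) as argument, giving t.
runs : (t → (e → t)) — neither side's domain matches the other.
every : t — neither side's domain matches the other.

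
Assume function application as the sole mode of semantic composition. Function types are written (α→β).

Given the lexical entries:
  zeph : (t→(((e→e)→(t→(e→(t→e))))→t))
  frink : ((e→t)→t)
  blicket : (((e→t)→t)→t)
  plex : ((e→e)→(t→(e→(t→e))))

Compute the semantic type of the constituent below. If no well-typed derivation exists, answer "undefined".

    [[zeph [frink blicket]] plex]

[frink blicket]: functor blicket : (((e→t)→t)→t), argument frink : ((e→t)→t); result t.
[zeph [frink blicket]]: functor zeph : (t→(((e→e)→(t→(e→(t→e))))→t)), argument [frink blicket] : t; result (((e→e)→(t→(e→(t→e))))→t).
[[zeph [frink blicket]] plex]: functor [zeph [frink blicket]] : (((e→e)→(t→(e→(t→e))))→t), argument plex : ((e→e)→(t→(e→(t→e)))); result t.

t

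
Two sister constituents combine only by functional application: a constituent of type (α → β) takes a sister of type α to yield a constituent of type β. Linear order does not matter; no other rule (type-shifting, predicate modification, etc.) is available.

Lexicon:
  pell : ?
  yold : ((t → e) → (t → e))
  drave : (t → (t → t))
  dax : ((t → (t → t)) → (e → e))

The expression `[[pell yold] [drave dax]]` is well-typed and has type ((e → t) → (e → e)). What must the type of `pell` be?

For [[pell yold] [drave dax]] to have type ((e → t) → (e → e)) with [drave dax] of type (e → e), [pell yold] must be the function: [pell yold] : ((e → e) → ((e → t) → (e → e))).
For [pell yold] to have type ((e → e) → ((e → t) → (e → e))) with yold of type ((t → e) → (t → e)), pell must be the function: pell : (((t → e) → (t → e)) → ((e → e) → ((e → t) → (e → e)))).

(((t → e) → (t → e)) → ((e → e) → ((e → t) → (e → e))))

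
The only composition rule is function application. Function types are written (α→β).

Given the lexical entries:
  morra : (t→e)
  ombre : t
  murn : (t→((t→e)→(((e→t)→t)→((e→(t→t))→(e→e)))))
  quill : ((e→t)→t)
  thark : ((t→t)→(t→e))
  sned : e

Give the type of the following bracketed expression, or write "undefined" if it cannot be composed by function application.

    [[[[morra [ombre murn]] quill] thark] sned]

[ombre murn]: (t→((t→e)→(((e→t)→t)→((e→(t→t))→(e→e))))) applied to t yields ((t→e)→(((e→t)→t)→((e→(t→t))→(e→e)))).
[morra [ombre murn]]: ((t→e)→(((e→t)→t)→((e→(t→t))→(e→e)))) applied to (t→e) yields (((e→t)→t)→((e→(t→t))→(e→e))).
[[morra [ombre murn]] quill]: (((e→t)→t)→((e→(t→t))→(e→e))) applied to ((e→t)→t) yields ((e→(t→t))→(e→e)).
[[[morra [ombre murn]] quill] thark]: ((e→(t→t))→(e→e)) and ((t→t)→(t→e)) cannot combine by function application — type clash.

undefined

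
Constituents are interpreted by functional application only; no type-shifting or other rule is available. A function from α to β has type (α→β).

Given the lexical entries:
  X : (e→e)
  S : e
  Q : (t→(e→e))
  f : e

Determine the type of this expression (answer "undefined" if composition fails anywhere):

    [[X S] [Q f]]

[X S]: functor X : (e→e), argument S : e; result e.
[Q f]: (t→(e→e)) and e cannot combine by function application — type clash.

undefined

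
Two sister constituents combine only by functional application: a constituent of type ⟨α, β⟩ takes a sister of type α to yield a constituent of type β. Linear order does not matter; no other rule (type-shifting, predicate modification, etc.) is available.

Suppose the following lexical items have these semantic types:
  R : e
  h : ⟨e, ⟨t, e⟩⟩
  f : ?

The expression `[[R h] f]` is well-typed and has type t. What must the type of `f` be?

⟨⟨t, e⟩, t⟩

At [[R h] f] (required: t): [R h] is ⟨t, e⟩, which is not a function with range t; hence f is the functor — type ⟨⟨t, e⟩, t⟩.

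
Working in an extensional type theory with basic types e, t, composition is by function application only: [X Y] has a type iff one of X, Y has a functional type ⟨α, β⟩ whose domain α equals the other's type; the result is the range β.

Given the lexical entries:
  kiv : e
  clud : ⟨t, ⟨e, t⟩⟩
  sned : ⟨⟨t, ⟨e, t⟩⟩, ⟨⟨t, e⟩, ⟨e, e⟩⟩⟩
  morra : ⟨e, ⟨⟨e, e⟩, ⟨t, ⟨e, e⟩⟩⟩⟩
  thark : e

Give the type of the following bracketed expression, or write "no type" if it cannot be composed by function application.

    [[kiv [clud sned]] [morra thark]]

At [clud sned], sned : ⟨⟨t, ⟨e, t⟩⟩, ⟨⟨t, e⟩, ⟨e, e⟩⟩⟩ takes clud : ⟨t, ⟨e, t⟩⟩, giving ⟨⟨t, e⟩, ⟨e, e⟩⟩.
[kiv [clud sned]]: e and ⟨⟨t, e⟩, ⟨e, e⟩⟩ cannot combine by function application — type clash.

no type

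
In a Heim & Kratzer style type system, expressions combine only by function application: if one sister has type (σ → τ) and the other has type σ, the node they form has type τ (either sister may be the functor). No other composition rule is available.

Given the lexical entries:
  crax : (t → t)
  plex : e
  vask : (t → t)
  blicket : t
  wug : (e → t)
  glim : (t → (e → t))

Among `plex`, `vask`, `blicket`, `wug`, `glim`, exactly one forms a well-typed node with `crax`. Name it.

blicket

plex : e — crax needs t; plex needs nothing (atomic); neither fits.
vask : (t → t) — crax needs t; vask needs t; neither fits.
blicket — combines: crax : (t → t) takes blicket : t as argument, giving t.
wug : (e → t) — crax needs t; wug needs e; neither fits.
glim : (t → (e → t)) — crax needs t; glim needs t; neither fits.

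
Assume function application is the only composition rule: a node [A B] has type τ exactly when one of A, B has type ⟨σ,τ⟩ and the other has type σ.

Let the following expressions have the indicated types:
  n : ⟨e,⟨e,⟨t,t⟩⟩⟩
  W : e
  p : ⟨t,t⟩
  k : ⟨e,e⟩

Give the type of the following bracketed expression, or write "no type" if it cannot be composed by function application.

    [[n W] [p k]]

no type

[n W]: n is ⟨e,⟨e,⟨t,t⟩⟩⟩, W is e; result ⟨e,⟨t,t⟩⟩.
At [p k]: neither ⟨t,t⟩ nor ⟨e,e⟩ can take the other as argument; the node is ill-typed.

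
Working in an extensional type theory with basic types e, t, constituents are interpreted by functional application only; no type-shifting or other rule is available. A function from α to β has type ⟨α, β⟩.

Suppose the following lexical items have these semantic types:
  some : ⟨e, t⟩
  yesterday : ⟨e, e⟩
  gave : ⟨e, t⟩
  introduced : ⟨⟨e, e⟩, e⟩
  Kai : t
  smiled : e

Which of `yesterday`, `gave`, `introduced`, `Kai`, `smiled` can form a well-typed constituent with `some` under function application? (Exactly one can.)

yesterday : ⟨e, e⟩ — neither side's domain matches the other.
gave : ⟨e, t⟩ — neither side's domain matches the other.
introduced : ⟨⟨e, e⟩, e⟩ — neither side's domain matches the other.
Kai : t — neither side's domain matches the other.
smiled — combines: some : ⟨e, t⟩ takes smiled : e as argument, giving t.

smiled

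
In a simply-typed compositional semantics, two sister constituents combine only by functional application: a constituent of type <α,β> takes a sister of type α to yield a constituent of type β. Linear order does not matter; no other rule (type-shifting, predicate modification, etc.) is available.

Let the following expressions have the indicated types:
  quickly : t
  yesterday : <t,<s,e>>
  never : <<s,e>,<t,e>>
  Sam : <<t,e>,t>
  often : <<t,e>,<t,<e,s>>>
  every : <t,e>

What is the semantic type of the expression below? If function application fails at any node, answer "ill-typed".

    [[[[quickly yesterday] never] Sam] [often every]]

<e,s>

[quickly yesterday]: yesterday is <t,<s,e>>, quickly is t; result <s,e>.
[[quickly yesterday] never]: never is <<s,e>,<t,e>>, [quickly yesterday] is <s,e>; result <t,e>.
[[[quickly yesterday] never] Sam]: Sam is <<t,e>,t>, [[quickly yesterday] never] is <t,e>; result t.
[often every]: often is <<t,e>,<t,<e,s>>>, every is <t,e>; result <t,<e,s>>.
[[[[quickly yesterday] never] Sam] [often every]]: [often every] is <t,<e,s>>, [[[quickly yesterday] never] Sam] is t; result <e,s>.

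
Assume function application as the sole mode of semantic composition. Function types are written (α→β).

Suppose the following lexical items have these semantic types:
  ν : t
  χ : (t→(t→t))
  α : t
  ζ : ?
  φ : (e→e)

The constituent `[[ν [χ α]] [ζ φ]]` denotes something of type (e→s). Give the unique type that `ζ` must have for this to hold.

((e→e)→(t→(e→s)))

At [[ν [χ α]] [ζ φ]] (required: (e→s)): [ν [χ α]] is t, which is not a function with range (e→s); hence [ζ φ] is the functor — type (t→(e→s)).
At [ζ φ] (required: (t→(e→s))): φ is (e→e), which is not a function with range (t→(e→s)); hence ζ is the functor — type ((e→e)→(t→(e→s))).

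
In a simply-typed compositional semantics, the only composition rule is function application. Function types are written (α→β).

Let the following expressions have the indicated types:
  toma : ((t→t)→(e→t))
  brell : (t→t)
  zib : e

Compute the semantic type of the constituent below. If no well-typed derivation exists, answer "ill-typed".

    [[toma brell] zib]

t

At [toma brell], toma : ((t→t)→(e→t)) takes brell : (t→t), giving (e→t).
At [[toma brell] zib], [toma brell] : (e→t) takes zib : e, giving t.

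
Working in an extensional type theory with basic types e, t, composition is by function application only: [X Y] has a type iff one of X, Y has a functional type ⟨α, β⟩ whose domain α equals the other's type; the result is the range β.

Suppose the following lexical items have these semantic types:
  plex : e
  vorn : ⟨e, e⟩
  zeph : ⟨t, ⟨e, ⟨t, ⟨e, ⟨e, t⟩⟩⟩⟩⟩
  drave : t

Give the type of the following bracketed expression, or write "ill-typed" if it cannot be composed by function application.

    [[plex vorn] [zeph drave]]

⟨t, ⟨e, ⟨e, t⟩⟩⟩

[plex vorn] — vorn of type ⟨e, e⟩ combines with plex of type e: type e.
[zeph drave] — zeph of type ⟨t, ⟨e, ⟨t, ⟨e, ⟨e, t⟩⟩⟩⟩⟩ combines with drave of type t: type ⟨e, ⟨t, ⟨e, ⟨e, t⟩⟩⟩⟩.
[[plex vorn] [zeph drave]] — [zeph drave] of type ⟨e, ⟨t, ⟨e, ⟨e, t⟩⟩⟩⟩ combines with [plex vorn] of type e: type ⟨t, ⟨e, ⟨e, t⟩⟩⟩.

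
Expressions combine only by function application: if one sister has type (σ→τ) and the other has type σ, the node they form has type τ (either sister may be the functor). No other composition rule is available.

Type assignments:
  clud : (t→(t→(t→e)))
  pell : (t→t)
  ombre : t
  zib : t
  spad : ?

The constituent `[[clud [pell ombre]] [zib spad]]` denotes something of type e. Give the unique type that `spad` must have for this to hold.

(t→((t→(t→e))→e))

For [[clud [pell ombre]] [zib spad]] to have type e with [clud [pell ombre]] of type (t→(t→e)), [zib spad] must be the function: [zib spad] : ((t→(t→e))→e).
For [zib spad] to have type ((t→(t→e))→e) with zib of type t, spad must be the function: spad : (t→((t→(t→e))→e)).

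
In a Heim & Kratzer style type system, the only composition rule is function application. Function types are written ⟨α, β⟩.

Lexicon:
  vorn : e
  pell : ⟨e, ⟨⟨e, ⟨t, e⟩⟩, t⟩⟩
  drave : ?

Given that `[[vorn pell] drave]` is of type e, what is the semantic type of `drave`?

⟨⟨⟨e, ⟨t, e⟩⟩, t⟩, e⟩

At [[vorn pell] drave] (required: e): [vorn pell] is ⟨⟨e, ⟨t, e⟩⟩, t⟩, which is not a function with range e; hence drave is the functor — type ⟨⟨⟨e, ⟨t, e⟩⟩, t⟩, e⟩.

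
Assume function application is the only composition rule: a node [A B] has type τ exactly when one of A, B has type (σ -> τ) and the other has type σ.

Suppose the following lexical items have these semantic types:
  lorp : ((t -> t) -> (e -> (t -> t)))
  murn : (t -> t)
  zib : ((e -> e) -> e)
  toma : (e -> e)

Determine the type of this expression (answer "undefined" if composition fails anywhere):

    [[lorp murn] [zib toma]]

[lorp murn]: ((t -> t) -> (e -> (t -> t))) applied to (t -> t) yields (e -> (t -> t)).
[zib toma]: ((e -> e) -> e) applied to (e -> e) yields e.
[[lorp murn] [zib toma]]: (e -> (t -> t)) applied to e yields (t -> t).

(t -> t)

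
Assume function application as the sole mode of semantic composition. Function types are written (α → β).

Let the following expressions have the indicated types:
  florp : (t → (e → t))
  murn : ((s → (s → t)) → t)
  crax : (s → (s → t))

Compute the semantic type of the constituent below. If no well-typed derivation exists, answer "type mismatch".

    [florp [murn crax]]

(e → t)

[murn crax]: functor murn : ((s → (s → t)) → t), argument crax : (s → (s → t)); result t.
[florp [murn crax]]: functor florp : (t → (e → t)), argument [murn crax] : t; result (e → t).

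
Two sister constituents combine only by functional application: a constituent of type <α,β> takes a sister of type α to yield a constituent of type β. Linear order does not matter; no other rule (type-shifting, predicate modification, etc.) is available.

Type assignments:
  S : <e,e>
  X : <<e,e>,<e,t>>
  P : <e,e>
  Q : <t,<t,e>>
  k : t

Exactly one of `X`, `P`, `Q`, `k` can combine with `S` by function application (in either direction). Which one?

X

X — combines: X : <<e,e>,<e,t>> takes S : <e,e> as argument, giving <e,t>.
P : <e,e> — does not combine with S.
Q : <t,<t,e>> — does not combine with S.
k : t — does not combine with S.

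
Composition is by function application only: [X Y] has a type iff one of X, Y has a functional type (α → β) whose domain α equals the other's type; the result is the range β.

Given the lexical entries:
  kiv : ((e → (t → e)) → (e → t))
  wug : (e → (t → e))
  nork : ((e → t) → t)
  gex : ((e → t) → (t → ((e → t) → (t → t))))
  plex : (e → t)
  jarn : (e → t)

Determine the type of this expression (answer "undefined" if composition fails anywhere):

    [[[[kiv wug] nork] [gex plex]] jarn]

(t → t)

[kiv wug]: functor kiv : ((e → (t → e)) → (e → t)), argument wug : (e → (t → e)); result (e → t).
[[kiv wug] nork]: functor nork : ((e → t) → t), argument [kiv wug] : (e → t); result t.
[gex plex]: functor gex : ((e → t) → (t → ((e → t) → (t → t)))), argument plex : (e → t); result (t → ((e → t) → (t → t))).
[[[kiv wug] nork] [gex plex]]: functor [gex plex] : (t → ((e → t) → (t → t))), argument [[kiv wug] nork] : t; result ((e → t) → (t → t)).
[[[[kiv wug] nork] [gex plex]] jarn]: functor [[[kiv wug] nork] [gex plex]] : ((e → t) → (t → t)), argument jarn : (e → t); result (t → t).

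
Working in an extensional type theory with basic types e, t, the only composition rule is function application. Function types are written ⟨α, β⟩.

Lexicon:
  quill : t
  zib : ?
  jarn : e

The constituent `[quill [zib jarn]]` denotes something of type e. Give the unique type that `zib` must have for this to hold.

[quill [zib jarn]] is required to be e. quill : t cannot yield e as functor, so [zib jarn] : ⟨t, e⟩.
[zib jarn] is required to be ⟨t, e⟩. jarn : e cannot yield ⟨t, e⟩ as functor, so zib : ⟨e, ⟨t, e⟩⟩.

⟨e, ⟨t, e⟩⟩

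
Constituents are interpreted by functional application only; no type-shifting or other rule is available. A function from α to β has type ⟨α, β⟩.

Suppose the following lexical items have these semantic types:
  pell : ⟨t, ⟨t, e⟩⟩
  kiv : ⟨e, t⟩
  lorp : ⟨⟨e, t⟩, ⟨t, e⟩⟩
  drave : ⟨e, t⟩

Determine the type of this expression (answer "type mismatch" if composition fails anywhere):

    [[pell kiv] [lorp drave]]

type mismatch

[pell kiv]: ⟨t, ⟨t, e⟩⟩ with ⟨e, t⟩ — neither is a function whose domain matches the other; composition fails here.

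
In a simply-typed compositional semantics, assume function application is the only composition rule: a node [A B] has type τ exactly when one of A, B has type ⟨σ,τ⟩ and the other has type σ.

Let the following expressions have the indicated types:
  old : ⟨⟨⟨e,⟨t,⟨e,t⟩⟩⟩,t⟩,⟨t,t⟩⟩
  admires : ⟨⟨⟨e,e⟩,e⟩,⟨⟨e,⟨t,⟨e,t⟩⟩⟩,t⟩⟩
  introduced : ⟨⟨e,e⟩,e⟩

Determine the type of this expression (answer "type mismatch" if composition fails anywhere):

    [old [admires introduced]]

⟨t,t⟩

[admires introduced]: admires is ⟨⟨⟨e,e⟩,e⟩,⟨⟨e,⟨t,⟨e,t⟩⟩⟩,t⟩⟩, introduced is ⟨⟨e,e⟩,e⟩; result ⟨⟨e,⟨t,⟨e,t⟩⟩⟩,t⟩.
[old [admires introduced]]: old is ⟨⟨⟨e,⟨t,⟨e,t⟩⟩⟩,t⟩,⟨t,t⟩⟩, [admires introduced] is ⟨⟨e,⟨t,⟨e,t⟩⟩⟩,t⟩; result ⟨t,t⟩.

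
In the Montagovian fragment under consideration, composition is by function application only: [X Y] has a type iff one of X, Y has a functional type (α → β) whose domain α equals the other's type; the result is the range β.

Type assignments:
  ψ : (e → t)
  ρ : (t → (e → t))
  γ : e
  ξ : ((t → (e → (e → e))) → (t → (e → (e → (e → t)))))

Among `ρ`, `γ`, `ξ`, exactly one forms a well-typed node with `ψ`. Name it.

ρ : (t → (e → t)) — neither side's domain matches the other.
γ — combines: ψ : (e → t) takes γ : e as argument, giving t.
ξ : ((t → (e → (e → e))) → (t → (e → (e → (e → t))))) — neither side's domain matches the other.

γ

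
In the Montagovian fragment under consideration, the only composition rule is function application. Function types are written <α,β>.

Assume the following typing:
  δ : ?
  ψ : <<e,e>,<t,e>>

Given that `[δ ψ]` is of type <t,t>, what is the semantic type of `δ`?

[δ ψ] is required to be <t,t>. ψ : <<e,e>,<t,e>> cannot yield <t,t> as functor, so δ : <<<e,e>,<t,e>>,<t,t>>.

<<<e,e>,<t,e>>,<t,t>>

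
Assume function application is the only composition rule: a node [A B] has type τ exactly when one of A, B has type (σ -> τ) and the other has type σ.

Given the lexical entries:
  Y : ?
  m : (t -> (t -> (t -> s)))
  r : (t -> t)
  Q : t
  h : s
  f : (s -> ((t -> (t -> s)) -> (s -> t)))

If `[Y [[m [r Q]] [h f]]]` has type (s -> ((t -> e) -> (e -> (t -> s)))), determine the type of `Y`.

For [Y [[m [r Q]] [h f]]] to have type (s -> ((t -> e) -> (e -> (t -> s)))) with [[m [r Q]] [h f]] of type (s -> t), Y must be the function: Y : ((s -> t) -> (s -> ((t -> e) -> (e -> (t -> s))))).

((s -> t) -> (s -> ((t -> e) -> (e -> (t -> s)))))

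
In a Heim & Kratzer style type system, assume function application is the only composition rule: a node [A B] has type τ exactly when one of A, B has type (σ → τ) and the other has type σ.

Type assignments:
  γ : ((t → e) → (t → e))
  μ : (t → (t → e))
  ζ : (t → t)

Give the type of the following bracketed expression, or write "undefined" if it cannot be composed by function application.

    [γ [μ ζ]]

undefined

At [μ ζ]: neither (t → (t → e)) nor (t → t) can take the other as argument; the node is ill-typed.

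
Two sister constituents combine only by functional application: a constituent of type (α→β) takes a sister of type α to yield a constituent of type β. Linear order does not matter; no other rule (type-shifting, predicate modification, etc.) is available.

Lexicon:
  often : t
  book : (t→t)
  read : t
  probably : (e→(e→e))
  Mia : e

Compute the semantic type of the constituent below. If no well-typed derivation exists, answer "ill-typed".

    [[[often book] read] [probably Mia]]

[often book] — book of type (t→t) combines with often of type t: type t.
[[often book] read]: t with t — neither is a function whose domain matches the other; composition fails here.

ill-typed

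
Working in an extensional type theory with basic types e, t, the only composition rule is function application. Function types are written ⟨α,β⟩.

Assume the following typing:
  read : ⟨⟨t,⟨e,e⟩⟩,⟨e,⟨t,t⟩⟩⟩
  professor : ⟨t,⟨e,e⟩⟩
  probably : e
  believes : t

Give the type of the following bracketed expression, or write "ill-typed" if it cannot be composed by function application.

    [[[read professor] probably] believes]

t

[read professor]: read is ⟨⟨t,⟨e,e⟩⟩,⟨e,⟨t,t⟩⟩⟩, professor is ⟨t,⟨e,e⟩⟩; result ⟨e,⟨t,t⟩⟩.
[[read professor] probably]: [read professor] is ⟨e,⟨t,t⟩⟩, probably is e; result ⟨t,t⟩.
[[[read professor] probably] believes]: [[read professor] probably] is ⟨t,t⟩, believes is t; result t.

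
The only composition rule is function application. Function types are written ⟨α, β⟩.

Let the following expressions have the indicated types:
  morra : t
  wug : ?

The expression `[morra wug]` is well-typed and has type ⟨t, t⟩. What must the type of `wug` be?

[morra wug] must have type ⟨t, t⟩. The sister morra has type t; that is not a function onto ⟨t, t⟩, so wug must be the functor, of type ⟨t, ⟨t, t⟩⟩.

⟨t, ⟨t, t⟩⟩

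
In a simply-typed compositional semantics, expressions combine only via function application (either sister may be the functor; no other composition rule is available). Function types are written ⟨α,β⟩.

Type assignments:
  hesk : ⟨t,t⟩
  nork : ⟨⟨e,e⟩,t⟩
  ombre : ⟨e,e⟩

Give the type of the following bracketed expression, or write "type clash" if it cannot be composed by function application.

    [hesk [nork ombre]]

t

At [nork ombre], nork : ⟨⟨e,e⟩,t⟩ takes ombre : ⟨e,e⟩, giving t.
At [hesk [nork ombre]], hesk : ⟨t,t⟩ takes [nork ombre] : t, giving t.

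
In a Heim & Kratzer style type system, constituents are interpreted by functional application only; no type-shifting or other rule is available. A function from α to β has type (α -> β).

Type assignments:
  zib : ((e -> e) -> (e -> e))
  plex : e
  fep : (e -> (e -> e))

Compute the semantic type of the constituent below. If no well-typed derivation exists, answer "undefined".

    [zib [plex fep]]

[plex fep]: (e -> (e -> e)) applied to e yields (e -> e).
[zib [plex fep]]: ((e -> e) -> (e -> e)) applied to (e -> e) yields (e -> e).

(e -> e)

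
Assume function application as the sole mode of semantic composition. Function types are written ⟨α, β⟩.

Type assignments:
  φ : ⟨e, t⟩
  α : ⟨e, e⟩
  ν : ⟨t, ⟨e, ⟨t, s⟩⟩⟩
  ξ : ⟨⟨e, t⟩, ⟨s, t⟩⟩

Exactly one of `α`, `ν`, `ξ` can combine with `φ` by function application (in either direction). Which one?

ξ

α : ⟨e, e⟩ — neither side's domain matches the other.
ν : ⟨t, ⟨e, ⟨t, s⟩⟩⟩ — neither side's domain matches the other.
ξ — combines: ξ : ⟨⟨e, t⟩, ⟨s, t⟩⟩ takes φ : ⟨e, t⟩ as argument, giving ⟨s, t⟩.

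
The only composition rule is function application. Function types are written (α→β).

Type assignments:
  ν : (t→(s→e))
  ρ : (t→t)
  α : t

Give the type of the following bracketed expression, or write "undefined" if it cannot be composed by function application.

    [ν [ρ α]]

At [ρ α], ρ : (t→t) takes α : t, giving t.
At [ν [ρ α]], ν : (t→(s→e)) takes [ρ α] : t, giving (s→e).

(s→e)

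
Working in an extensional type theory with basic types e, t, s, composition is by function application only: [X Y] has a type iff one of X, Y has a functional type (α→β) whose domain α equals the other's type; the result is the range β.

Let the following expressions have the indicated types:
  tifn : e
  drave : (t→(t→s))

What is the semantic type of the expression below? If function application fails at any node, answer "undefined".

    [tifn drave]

[tifn drave]: e and (t→(t→s)) cannot combine by function application — type clash.

undefined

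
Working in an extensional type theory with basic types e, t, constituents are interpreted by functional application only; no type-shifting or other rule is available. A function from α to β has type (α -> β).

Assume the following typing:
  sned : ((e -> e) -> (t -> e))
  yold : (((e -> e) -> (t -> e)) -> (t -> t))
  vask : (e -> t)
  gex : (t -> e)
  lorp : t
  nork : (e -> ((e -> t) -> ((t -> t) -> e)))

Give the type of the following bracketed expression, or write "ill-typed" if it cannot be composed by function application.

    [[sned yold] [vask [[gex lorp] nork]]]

[sned yold]: yold is (((e -> e) -> (t -> e)) -> (t -> t)), sned is ((e -> e) -> (t -> e)); result (t -> t).
[gex lorp]: gex is (t -> e), lorp is t; result e.
[[gex lorp] nork]: nork is (e -> ((e -> t) -> ((t -> t) -> e))), [gex lorp] is e; result ((e -> t) -> ((t -> t) -> e)).
[vask [[gex lorp] nork]]: [[gex lorp] nork] is ((e -> t) -> ((t -> t) -> e)), vask is (e -> t); result ((t -> t) -> e).
[[sned yold] [vask [[gex lorp] nork]]]: [vask [[gex lorp] nork]] is ((t -> t) -> e), [sned yold] is (t -> t); result e.

e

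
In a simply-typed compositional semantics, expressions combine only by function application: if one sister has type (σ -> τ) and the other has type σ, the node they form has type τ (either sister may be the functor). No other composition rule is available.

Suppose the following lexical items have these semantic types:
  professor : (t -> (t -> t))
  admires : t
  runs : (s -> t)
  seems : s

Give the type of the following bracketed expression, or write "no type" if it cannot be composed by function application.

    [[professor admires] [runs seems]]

t

[professor admires] — professor of type (t -> (t -> t)) combines with admires of type t: type (t -> t).
[runs seems] — runs of type (s -> t) combines with seems of type s: type t.
[[professor admires] [runs seems]] — [professor admires] of type (t -> t) combines with [runs seems] of type t: type t.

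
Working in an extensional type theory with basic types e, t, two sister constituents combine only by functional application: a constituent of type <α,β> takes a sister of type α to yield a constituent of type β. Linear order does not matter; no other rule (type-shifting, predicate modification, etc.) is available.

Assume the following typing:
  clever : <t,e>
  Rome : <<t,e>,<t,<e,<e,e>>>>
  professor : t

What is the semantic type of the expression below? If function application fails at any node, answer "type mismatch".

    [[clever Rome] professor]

<e,<e,e>>

At [clever Rome], Rome : <<t,e>,<t,<e,<e,e>>>> takes clever : <t,e>, giving <t,<e,<e,e>>>.
At [[clever Rome] professor], [clever Rome] : <t,<e,<e,e>>> takes professor : t, giving <e,<e,e>>.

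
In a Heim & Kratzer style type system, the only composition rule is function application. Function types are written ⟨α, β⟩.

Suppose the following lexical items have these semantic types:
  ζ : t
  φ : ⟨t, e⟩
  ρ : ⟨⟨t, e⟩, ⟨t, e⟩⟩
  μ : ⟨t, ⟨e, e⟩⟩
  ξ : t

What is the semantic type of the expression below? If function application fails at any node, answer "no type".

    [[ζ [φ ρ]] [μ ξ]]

e

[φ ρ]: ⟨⟨t, e⟩, ⟨t, e⟩⟩ applied to ⟨t, e⟩ yields ⟨t, e⟩.
[ζ [φ ρ]]: ⟨t, e⟩ applied to t yields e.
[μ ξ]: ⟨t, ⟨e, e⟩⟩ applied to t yields ⟨e, e⟩.
[[ζ [φ ρ]] [μ ξ]]: ⟨e, e⟩ applied to e yields e.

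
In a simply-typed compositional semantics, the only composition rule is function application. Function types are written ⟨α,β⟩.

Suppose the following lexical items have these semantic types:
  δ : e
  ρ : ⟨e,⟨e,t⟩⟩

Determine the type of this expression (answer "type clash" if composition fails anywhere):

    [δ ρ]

[δ ρ] — ρ of type ⟨e,⟨e,t⟩⟩ combines with δ of type e: type ⟨e,t⟩.

⟨e,t⟩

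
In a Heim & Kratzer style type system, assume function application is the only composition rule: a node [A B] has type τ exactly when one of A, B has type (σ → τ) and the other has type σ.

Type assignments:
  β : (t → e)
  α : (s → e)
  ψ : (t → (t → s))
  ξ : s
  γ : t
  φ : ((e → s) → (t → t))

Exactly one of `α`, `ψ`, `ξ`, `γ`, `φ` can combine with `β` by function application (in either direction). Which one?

γ

α : (s → e) — β needs t; α needs s; neither fits.
ψ : (t → (t → s)) — β needs t; ψ needs t; neither fits.
ξ : s — β needs t; ξ needs nothing (atomic); neither fits.
γ — combines: β : (t → e) takes γ : t as argument, giving e.
φ : ((e → s) → (t → t)) — β needs t; φ needs (e → s); neither fits.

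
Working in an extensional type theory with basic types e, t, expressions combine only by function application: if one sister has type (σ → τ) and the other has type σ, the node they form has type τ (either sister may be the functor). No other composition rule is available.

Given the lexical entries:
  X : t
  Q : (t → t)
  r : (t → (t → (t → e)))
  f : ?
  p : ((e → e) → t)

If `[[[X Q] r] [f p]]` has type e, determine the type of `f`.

(((e → e) → t) → ((t → (t → e)) → e))

[[[X Q] r] [f p]] must have type e. The sister [[X Q] r] has type (t → (t → e)); that is not a function onto e, so [f p] must be the functor, of type ((t → (t → e)) → e).
[f p] must have type ((t → (t → e)) → e). The sister p has type ((e → e) → t); that is not a function onto ((t → (t → e)) → e), so f must be the functor, of type (((e → e) → t) → ((t → (t → e)) → e)).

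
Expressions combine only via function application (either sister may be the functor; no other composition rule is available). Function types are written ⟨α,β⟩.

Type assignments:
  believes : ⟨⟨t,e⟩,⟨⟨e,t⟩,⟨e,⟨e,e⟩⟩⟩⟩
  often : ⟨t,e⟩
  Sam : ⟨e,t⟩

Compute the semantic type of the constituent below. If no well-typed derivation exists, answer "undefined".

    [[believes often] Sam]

At [believes often], believes : ⟨⟨t,e⟩,⟨⟨e,t⟩,⟨e,⟨e,e⟩⟩⟩⟩ takes often : ⟨t,e⟩, giving ⟨⟨e,t⟩,⟨e,⟨e,e⟩⟩⟩.
At [[believes often] Sam], [believes often] : ⟨⟨e,t⟩,⟨e,⟨e,e⟩⟩⟩ takes Sam : ⟨e,t⟩, giving ⟨e,⟨e,e⟩⟩.

⟨e,⟨e,e⟩⟩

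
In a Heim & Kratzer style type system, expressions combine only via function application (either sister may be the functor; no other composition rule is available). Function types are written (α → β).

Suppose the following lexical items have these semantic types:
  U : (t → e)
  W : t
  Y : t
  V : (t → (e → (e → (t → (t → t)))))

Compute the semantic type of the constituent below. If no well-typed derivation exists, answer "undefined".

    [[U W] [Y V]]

(e → (t → (t → t)))

[U W]: functor U : (t → e), argument W : t; result e.
[Y V]: functor V : (t → (e → (e → (t → (t → t))))), argument Y : t; result (e → (e → (t → (t → t)))).
[[U W] [Y V]]: functor [Y V] : (e → (e → (t → (t → t)))), argument [U W] : e; result (e → (t → (t → t))).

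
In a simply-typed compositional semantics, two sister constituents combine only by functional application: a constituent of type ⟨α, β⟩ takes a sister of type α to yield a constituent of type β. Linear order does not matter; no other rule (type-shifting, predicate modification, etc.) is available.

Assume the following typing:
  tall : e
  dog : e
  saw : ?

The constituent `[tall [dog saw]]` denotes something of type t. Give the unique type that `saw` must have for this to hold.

For [tall [dog saw]] to have type t with tall of type e, [dog saw] must be the function: [dog saw] : ⟨e, t⟩.
For [dog saw] to have type ⟨e, t⟩ with dog of type e, saw must be the function: saw : ⟨e, ⟨e, t⟩⟩.

⟨e, ⟨e, t⟩⟩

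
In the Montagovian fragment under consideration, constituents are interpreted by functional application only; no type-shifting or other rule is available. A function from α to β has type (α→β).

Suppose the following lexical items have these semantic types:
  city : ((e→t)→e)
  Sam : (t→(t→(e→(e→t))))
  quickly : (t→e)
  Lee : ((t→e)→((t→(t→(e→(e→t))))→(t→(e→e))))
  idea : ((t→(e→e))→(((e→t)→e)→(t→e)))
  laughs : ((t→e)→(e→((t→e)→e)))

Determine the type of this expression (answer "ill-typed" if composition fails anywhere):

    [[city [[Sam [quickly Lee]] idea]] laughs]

(e→((t→e)→e))

At [quickly Lee], Lee : ((t→e)→((t→(t→(e→(e→t))))→(t→(e→e)))) takes quickly : (t→e), giving ((t→(t→(e→(e→t))))→(t→(e→e))).
At [Sam [quickly Lee]], [quickly Lee] : ((t→(t→(e→(e→t))))→(t→(e→e))) takes Sam : (t→(t→(e→(e→t)))), giving (t→(e→e)).
At [[Sam [quickly Lee]] idea], idea : ((t→(e→e))→(((e→t)→e)→(t→e))) takes [Sam [quickly Lee]] : (t→(e→e)), giving (((e→t)→e)→(t→e)).
At [city [[Sam [quickly Lee]] idea]], [[Sam [quickly Lee]] idea] : (((e→t)→e)→(t→e)) takes city : ((e→t)→e), giving (t→e).
At [[city [[Sam [quickly Lee]] idea]] laughs], laughs : ((t→e)→(e→((t→e)→e))) takes [city [[Sam [quickly Lee]] idea]] : (t→e), giving (e→((t→e)→e)).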